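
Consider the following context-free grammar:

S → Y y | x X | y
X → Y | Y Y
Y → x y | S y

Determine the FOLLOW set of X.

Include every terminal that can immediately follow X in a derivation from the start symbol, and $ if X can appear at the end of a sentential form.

We compute FOLLOW(X) using the standard algorithm.
FOLLOW(S) starts with {$}.
FIRST(S) = {x, y}
FIRST(X) = {x, y}
FIRST(Y) = {x, y}
FOLLOW(S) = {$, y}
FOLLOW(X) = {$, y}
FOLLOW(Y) = {$, x, y}
Therefore, FOLLOW(X) = {$, y}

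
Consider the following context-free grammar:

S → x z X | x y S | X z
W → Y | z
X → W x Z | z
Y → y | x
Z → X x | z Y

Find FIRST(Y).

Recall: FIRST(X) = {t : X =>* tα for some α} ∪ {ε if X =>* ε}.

We compute FIRST(Y) using the standard algorithm.
FIRST(S) = {x, y, z}
FIRST(W) = {x, y, z}
FIRST(X) = {x, y, z}
FIRST(Y) = {x, y}
FIRST(Z) = {x, y, z}
Therefore, FIRST(Y) = {x, y}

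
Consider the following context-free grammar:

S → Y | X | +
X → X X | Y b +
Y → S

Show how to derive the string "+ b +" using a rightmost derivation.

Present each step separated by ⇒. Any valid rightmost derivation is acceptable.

S ⇒ X ⇒ Y b + ⇒ S b + ⇒ + b +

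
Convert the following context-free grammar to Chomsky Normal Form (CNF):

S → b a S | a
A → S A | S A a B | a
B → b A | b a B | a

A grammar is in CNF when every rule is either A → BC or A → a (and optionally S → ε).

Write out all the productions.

TB → b; TA → a; S → a; A → a; B → a; S → TB X0; X0 → TA S; A → S A; A → S X1; X1 → A X2; X2 → TA B; B → TB A; B → TB X3; X3 → TA B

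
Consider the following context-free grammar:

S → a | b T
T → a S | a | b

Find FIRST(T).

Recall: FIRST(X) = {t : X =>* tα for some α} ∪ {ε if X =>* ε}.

We compute FIRST(T) using the standard algorithm.
FIRST(S) = {a, b}
FIRST(T) = {a, b}
Therefore, FIRST(T) = {a, b}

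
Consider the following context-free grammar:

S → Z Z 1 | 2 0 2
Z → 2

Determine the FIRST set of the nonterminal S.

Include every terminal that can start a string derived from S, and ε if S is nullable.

We compute FIRST(S) using the standard algorithm.
FIRST(S) = {2}
FIRST(Z) = {2}
Therefore, FIRST(S) = {2}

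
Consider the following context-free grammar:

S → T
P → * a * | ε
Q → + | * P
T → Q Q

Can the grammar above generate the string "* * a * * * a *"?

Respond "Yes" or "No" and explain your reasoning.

Yes - a valid derivation exists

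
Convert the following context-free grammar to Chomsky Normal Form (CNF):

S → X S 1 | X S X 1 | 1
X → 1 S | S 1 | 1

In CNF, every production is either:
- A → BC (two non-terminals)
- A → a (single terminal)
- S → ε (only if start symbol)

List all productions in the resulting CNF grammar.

T1 → 1; S → 1; X → 1; S → X X0; X0 → S T1; S → X X1; X1 → S X2; X2 → X T1; X → T1 S; X → S T1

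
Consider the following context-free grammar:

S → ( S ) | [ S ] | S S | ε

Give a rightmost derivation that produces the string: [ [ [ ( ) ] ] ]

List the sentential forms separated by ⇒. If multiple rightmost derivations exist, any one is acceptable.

S ⇒ [ S ] ⇒ [ [ S ] ] ⇒ [ [ [ S ] ] ] ⇒ [ [ [ ( S ) ] ] ] ⇒ [ [ [ ( ) ] ] ]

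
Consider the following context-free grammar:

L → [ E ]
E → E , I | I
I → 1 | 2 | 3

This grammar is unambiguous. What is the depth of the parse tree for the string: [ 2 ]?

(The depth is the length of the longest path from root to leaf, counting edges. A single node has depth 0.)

3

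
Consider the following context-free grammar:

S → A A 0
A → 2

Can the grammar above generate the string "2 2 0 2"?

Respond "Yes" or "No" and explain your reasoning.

No - no valid derivation exists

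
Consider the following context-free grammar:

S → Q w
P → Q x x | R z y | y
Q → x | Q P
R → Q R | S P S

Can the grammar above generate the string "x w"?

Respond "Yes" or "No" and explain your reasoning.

Yes - a valid derivation exists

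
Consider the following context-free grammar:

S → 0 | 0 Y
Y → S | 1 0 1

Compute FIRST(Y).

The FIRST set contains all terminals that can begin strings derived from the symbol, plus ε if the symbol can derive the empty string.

We compute FIRST(Y) using the standard algorithm.
FIRST(S) = {0}
FIRST(Y) = {0, 1}
Therefore, FIRST(Y) = {0, 1}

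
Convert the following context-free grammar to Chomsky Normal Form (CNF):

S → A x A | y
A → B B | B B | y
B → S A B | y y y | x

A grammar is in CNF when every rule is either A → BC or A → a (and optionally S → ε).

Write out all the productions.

TX → x; S → y; A → y; TY → y; B → x; S → A X0; X0 → TX A; A → B B; A → B B; B → S X1; X1 → A B; B → TY X2; X2 → TY TY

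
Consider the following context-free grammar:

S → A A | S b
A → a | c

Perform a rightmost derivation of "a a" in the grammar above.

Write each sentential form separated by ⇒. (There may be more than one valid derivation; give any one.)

S ⇒ A A ⇒ A a ⇒ a a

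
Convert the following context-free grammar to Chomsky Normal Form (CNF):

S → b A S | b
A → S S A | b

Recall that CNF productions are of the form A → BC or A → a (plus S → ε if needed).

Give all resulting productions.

TB → b; S → b; A → b; S → TB X0; X0 → A S; A → S X1; X1 → S A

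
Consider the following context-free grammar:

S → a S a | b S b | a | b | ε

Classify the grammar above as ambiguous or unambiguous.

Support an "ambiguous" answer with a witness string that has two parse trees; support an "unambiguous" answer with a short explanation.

Unambiguous - every string in the language has a unique parse tree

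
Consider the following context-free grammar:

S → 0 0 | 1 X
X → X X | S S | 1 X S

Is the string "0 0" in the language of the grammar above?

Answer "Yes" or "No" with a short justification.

Yes - a valid derivation exists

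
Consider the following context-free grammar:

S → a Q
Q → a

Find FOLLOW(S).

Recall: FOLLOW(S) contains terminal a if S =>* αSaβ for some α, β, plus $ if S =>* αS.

We compute FOLLOW(S) using the standard algorithm.
FOLLOW(S) starts with {$}.
FIRST(Q) = {a}
FIRST(S) = {a}
FOLLOW(Q) = {$}
FOLLOW(S) = {$}
Therefore, FOLLOW(S) = {$}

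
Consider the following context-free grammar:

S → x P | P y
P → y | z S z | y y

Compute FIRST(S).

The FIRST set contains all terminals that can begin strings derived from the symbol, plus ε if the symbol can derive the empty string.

We compute FIRST(S) using the standard algorithm.
FIRST(P) = {y, z}
FIRST(S) = {x, y, z}
Therefore, FIRST(S) = {x, y, z}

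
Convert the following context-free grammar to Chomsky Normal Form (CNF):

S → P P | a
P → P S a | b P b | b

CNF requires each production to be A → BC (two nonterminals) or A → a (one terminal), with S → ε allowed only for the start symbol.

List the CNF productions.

S → a; TA → a; TB → b; P → b; S → P P; P → P X0; X0 → S TA; P → TB X1; X1 → P TB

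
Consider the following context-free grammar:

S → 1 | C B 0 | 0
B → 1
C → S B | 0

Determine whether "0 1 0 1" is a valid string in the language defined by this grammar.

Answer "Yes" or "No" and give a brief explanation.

No - no valid derivation exists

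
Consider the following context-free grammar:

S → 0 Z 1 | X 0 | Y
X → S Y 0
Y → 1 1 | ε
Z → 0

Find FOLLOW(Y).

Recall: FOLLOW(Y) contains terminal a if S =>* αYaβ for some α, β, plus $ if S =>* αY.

We compute FOLLOW(Y) using the standard algorithm.
FOLLOW(S) starts with {$}.
FIRST(S) = {0, 1, ε}
FIRST(X) = {0, 1}
FIRST(Y) = {1, ε}
FIRST(Z) = {0}
FOLLOW(S) = {$, 0, 1}
FOLLOW(X) = {0}
FOLLOW(Y) = {$, 0, 1}
FOLLOW(Z) = {1}
Therefore, FOLLOW(Y) = {$, 0, 1}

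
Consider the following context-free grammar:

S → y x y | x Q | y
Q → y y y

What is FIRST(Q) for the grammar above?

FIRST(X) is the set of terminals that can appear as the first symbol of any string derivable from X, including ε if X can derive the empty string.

We compute FIRST(Q) using the standard algorithm.
FIRST(Q) = {y}
FIRST(S) = {x, y}
Therefore, FIRST(Q) = {y}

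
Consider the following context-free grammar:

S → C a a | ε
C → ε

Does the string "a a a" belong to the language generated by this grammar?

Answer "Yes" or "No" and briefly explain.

No - no valid derivation exists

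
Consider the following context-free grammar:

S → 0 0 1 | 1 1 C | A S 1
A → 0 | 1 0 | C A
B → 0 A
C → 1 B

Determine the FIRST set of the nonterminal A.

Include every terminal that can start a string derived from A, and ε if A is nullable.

We compute FIRST(A) using the standard algorithm.
FIRST(A) = {0, 1}
FIRST(B) = {0}
FIRST(C) = {1}
FIRST(S) = {0, 1}
Therefore, FIRST(A) = {0, 1}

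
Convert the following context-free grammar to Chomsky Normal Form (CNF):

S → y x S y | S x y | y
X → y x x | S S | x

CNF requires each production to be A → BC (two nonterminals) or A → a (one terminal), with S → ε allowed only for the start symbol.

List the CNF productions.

TY → y; TX → x; S → y; X → x; S → TY X0; X0 → TX X1; X1 → S TY; S → S X2; X2 → TX TY; X → TY X3; X3 → TX TX; X → S S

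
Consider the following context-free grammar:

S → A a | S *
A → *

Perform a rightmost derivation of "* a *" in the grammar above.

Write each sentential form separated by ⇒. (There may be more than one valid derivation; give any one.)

S ⇒ S * ⇒ A a * ⇒ * a *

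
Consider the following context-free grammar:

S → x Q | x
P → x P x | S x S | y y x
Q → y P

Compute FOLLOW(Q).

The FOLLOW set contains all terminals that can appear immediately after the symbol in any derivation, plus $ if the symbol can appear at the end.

We compute FOLLOW(Q) using the standard algorithm.
FOLLOW(S) starts with {$}.
FIRST(P) = {x, y}
FIRST(Q) = {y}
FIRST(S) = {x}
FOLLOW(P) = {$, x}
FOLLOW(Q) = {$, x}
FOLLOW(S) = {$, x}
Therefore, FOLLOW(Q) = {$, x}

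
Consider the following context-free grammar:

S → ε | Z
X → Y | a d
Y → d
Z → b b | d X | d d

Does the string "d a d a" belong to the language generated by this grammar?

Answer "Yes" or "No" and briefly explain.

No - no valid derivation exists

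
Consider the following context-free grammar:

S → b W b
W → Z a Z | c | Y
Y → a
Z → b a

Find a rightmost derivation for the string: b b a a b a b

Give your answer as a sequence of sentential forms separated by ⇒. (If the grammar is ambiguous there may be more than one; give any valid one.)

S ⇒ b W b ⇒ b Z a Z b ⇒ b Z a b a b ⇒ b b a a b a b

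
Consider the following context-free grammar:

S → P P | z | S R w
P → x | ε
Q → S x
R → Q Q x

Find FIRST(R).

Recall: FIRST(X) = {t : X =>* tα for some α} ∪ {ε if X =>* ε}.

We compute FIRST(R) using the standard algorithm.
FIRST(P) = {x, ε}
FIRST(Q) = {x, z}
FIRST(R) = {x, z}
FIRST(S) = {x, z, ε}
Therefore, FIRST(R) = {x, z}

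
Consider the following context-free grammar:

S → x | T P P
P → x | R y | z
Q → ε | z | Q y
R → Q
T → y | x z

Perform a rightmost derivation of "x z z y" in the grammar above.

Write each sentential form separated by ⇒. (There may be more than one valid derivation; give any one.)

S ⇒ T P P ⇒ T P R y ⇒ T P Q y ⇒ T P y ⇒ T z y ⇒ x z z y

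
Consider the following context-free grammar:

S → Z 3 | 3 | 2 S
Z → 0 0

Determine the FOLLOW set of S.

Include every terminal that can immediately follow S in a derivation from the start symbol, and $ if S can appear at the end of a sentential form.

We compute FOLLOW(S) using the standard algorithm.
FOLLOW(S) starts with {$}.
FIRST(S) = {0, 2, 3}
FIRST(Z) = {0}
FOLLOW(S) = {$}
FOLLOW(Z) = {3}
Therefore, FOLLOW(S) = {$}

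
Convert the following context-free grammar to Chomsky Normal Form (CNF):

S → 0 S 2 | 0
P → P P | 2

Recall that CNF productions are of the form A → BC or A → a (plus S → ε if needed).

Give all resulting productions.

T0 → 0; T2 → 2; S → 0; P → 2; S → T0 X0; X0 → S T2; P → P P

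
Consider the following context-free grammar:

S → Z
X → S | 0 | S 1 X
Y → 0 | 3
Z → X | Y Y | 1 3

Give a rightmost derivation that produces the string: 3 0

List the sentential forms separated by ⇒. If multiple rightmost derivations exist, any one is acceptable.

S ⇒ Z ⇒ Y Y ⇒ Y 0 ⇒ 3 0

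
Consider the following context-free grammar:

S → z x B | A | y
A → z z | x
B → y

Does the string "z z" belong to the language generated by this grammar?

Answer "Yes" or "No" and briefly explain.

Yes - a valid derivation exists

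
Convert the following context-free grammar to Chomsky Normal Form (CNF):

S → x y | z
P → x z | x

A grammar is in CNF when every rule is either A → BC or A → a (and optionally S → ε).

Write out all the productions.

TX → x; TY → y; S → z; TZ → z; P → x; S → TX TY; P → TX TZ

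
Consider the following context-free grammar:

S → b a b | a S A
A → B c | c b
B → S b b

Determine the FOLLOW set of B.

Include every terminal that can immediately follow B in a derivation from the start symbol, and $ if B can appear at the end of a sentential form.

We compute FOLLOW(B) using the standard algorithm.
FOLLOW(S) starts with {$}.
FIRST(A) = {a, b, c}
FIRST(B) = {a, b}
FIRST(S) = {a, b}
FOLLOW(A) = {$, a, b, c}
FOLLOW(B) = {c}
FOLLOW(S) = {$, a, b, c}
Therefore, FOLLOW(B) = {c}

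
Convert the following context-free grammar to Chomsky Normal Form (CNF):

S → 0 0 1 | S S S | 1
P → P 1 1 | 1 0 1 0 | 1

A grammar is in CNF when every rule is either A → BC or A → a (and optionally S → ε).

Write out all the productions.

T0 → 0; T1 → 1; S → 1; P → 1; S → T0 X0; X0 → T0 T1; S → S X1; X1 → S S; P → P X2; X2 → T1 T1; P → T1 X3; X3 → T0 X4; X4 → T1 T0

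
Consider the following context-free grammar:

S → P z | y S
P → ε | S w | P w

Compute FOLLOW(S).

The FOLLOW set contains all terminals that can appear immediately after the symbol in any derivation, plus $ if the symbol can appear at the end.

We compute FOLLOW(S) using the standard algorithm.
FOLLOW(S) starts with {$}.
FIRST(P) = {w, y, z, ε}
FIRST(S) = {w, y, z}
FOLLOW(P) = {w, z}
FOLLOW(S) = {$, w}
Therefore, FOLLOW(S) = {$, w}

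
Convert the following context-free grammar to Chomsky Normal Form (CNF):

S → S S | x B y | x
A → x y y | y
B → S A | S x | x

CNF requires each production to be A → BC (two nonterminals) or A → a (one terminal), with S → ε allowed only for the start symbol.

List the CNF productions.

TX → x; TY → y; S → x; A → y; B → x; S → S S; S → TX X0; X0 → B TY; A → TX X1; X1 → TY TY; B → S A; B → S TX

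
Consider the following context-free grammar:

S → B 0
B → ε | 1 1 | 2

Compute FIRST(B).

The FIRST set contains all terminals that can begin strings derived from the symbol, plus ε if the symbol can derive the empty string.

We compute FIRST(B) using the standard algorithm.
FIRST(B) = {1, 2, ε}
FIRST(S) = {0, 1, 2}
Therefore, FIRST(B) = {1, 2, ε}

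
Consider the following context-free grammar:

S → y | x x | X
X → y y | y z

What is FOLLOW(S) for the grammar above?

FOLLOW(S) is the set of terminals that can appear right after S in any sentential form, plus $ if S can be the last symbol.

We compute FOLLOW(S) using the standard algorithm.
FOLLOW(S) starts with {$}.
FIRST(S) = {x, y}
FIRST(X) = {y}
FOLLOW(S) = {$}
FOLLOW(X) = {$}
Therefore, FOLLOW(S) = {$}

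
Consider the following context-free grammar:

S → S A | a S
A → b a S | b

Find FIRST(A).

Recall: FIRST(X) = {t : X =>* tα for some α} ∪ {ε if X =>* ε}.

We compute FIRST(A) using the standard algorithm.
FIRST(A) = {b}
FIRST(S) = {a}
Therefore, FIRST(A) = {b}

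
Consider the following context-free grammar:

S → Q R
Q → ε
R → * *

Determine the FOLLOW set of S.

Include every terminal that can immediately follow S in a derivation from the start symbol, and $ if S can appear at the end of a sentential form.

We compute FOLLOW(S) using the standard algorithm.
FOLLOW(S) starts with {$}.
FIRST(Q) = {ε}
FIRST(R) = {*}
FIRST(S) = {*}
FOLLOW(Q) = {*}
FOLLOW(R) = {$}
FOLLOW(S) = {$}
Therefore, FOLLOW(S) = {$}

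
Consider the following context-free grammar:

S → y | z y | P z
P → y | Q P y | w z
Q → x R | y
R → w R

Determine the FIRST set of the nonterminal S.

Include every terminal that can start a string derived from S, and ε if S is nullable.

We compute FIRST(S) using the standard algorithm.
FIRST(P) = {w, x, y}
FIRST(Q) = {x, y}
FIRST(R) = {w}
FIRST(S) = {w, x, y, z}
Therefore, FIRST(S) = {w, x, y, z}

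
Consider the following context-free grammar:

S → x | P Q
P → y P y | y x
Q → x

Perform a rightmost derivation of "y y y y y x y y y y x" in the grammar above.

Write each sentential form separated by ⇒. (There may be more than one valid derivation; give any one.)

S ⇒ P Q ⇒ P x ⇒ y P y x ⇒ y y P y y x ⇒ y y y P y y y x ⇒ y y y y P y y y y x ⇒ y y y y y x y y y y x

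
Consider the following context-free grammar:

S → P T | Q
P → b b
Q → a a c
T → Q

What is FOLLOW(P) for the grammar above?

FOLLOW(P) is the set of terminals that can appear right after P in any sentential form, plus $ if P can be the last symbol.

We compute FOLLOW(P) using the standard algorithm.
FOLLOW(S) starts with {$}.
FIRST(P) = {b}
FIRST(Q) = {a}
FIRST(S) = {a, b}
FIRST(T) = {a}
FOLLOW(P) = {a}
FOLLOW(Q) = {$}
FOLLOW(S) = {$}
FOLLOW(T) = {$}
Therefore, FOLLOW(P) = {a}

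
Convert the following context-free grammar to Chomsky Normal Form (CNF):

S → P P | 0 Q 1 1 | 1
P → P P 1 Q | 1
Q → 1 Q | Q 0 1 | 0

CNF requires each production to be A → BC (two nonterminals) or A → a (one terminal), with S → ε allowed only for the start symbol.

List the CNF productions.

T0 → 0; T1 → 1; S → 1; P → 1; Q → 0; S → P P; S → T0 X0; X0 → Q X1; X1 → T1 T1; P → P X2; X2 → P X3; X3 → T1 Q; Q → T1 Q; Q → Q X4; X4 → T0 T1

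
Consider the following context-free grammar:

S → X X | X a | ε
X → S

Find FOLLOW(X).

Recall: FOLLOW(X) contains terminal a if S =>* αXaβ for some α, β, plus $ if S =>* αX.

We compute FOLLOW(X) using the standard algorithm.
FOLLOW(S) starts with {$}.
FIRST(S) = {a, ε}
FIRST(X) = {a, ε}
FOLLOW(S) = {$, a}
FOLLOW(X) = {$, a}
Therefore, FOLLOW(X) = {$, a}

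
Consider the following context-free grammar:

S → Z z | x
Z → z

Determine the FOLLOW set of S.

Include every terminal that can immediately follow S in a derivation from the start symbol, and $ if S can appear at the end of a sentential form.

We compute FOLLOW(S) using the standard algorithm.
FOLLOW(S) starts with {$}.
FIRST(S) = {x, z}
FIRST(Z) = {z}
FOLLOW(S) = {$}
FOLLOW(Z) = {z}
Therefore, FOLLOW(S) = {$}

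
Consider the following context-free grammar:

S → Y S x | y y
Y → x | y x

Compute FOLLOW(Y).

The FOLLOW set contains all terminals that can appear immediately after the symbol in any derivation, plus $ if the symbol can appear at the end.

We compute FOLLOW(Y) using the standard algorithm.
FOLLOW(S) starts with {$}.
FIRST(S) = {x, y}
FIRST(Y) = {x, y}
FOLLOW(S) = {$, x}
FOLLOW(Y) = {x, y}
Therefore, FOLLOW(Y) = {x, y}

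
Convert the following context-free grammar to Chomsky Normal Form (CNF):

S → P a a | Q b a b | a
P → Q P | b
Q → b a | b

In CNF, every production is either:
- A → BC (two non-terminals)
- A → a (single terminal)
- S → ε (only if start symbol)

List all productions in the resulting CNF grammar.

TA → a; TB → b; S → a; P → b; Q → b; S → P X0; X0 → TA TA; S → Q X1; X1 → TB X2; X2 → TA TB; P → Q P; Q → TB TA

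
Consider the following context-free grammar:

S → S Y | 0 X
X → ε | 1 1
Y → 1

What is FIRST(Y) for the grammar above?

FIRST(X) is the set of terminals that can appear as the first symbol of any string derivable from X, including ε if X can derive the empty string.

We compute FIRST(Y) using the standard algorithm.
FIRST(S) = {0}
FIRST(X) = {1, ε}
FIRST(Y) = {1}
Therefore, FIRST(Y) = {1}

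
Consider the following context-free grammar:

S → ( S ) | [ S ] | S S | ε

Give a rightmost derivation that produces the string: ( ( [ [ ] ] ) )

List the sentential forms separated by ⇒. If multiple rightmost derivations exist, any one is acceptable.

S ⇒ ( S ) ⇒ ( ( S ) ) ⇒ ( ( [ S ] ) ) ⇒ ( ( [ [ S ] ] ) ) ⇒ ( ( [ [ ] ] ) )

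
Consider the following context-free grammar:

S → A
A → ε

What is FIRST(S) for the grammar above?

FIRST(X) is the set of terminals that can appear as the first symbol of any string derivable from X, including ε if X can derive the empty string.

We compute FIRST(S) using the standard algorithm.
FIRST(A) = {ε}
FIRST(S) = {ε}
Therefore, FIRST(S) = {ε}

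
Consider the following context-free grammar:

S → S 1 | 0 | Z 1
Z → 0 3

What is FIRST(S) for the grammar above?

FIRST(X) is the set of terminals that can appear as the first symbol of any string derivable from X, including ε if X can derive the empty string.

We compute FIRST(S) using the standard algorithm.
FIRST(S) = {0}
FIRST(Z) = {0}
Therefore, FIRST(S) = {0}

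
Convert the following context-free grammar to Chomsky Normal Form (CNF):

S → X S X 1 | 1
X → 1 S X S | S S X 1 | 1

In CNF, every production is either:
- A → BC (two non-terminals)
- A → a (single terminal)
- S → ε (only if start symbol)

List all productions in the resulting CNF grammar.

T1 → 1; S → 1; X → 1; S → X X0; X0 → S X1; X1 → X T1; X → T1 X2; X2 → S X3; X3 → X S; X → S X4; X4 → S X5; X5 → X T1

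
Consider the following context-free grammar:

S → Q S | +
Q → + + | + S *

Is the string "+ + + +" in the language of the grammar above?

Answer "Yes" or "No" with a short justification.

No - no valid derivation exists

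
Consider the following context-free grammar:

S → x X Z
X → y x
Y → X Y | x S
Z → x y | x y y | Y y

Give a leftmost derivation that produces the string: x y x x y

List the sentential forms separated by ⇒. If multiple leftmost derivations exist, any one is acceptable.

S ⇒ x X Z ⇒ x y x Z ⇒ x y x x y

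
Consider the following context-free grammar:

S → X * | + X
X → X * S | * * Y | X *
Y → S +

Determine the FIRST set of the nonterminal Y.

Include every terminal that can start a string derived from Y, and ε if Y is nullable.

We compute FIRST(Y) using the standard algorithm.
FIRST(S) = {*, +}
FIRST(X) = {*}
FIRST(Y) = {*, +}
Therefore, FIRST(Y) = {*, +}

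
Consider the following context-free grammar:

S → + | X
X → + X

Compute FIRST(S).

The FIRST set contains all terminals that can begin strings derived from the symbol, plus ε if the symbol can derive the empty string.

We compute FIRST(S) using the standard algorithm.
FIRST(S) = {+}
FIRST(X) = {+}
Therefore, FIRST(S) = {+}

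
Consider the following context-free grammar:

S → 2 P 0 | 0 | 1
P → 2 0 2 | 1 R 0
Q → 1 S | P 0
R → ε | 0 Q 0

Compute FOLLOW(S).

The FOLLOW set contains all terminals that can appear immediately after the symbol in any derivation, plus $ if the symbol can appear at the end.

We compute FOLLOW(S) using the standard algorithm.
FOLLOW(S) starts with {$}.
FIRST(P) = {1, 2}
FIRST(Q) = {1, 2}
FIRST(R) = {0, ε}
FIRST(S) = {0, 1, 2}
FOLLOW(P) = {0}
FOLLOW(Q) = {0}
FOLLOW(R) = {0}
FOLLOW(S) = {$, 0}
Therefore, FOLLOW(S) = {$, 0}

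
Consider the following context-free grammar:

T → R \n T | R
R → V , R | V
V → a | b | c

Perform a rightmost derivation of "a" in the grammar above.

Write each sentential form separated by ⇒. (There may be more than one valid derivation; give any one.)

T ⇒ R ⇒ V ⇒ a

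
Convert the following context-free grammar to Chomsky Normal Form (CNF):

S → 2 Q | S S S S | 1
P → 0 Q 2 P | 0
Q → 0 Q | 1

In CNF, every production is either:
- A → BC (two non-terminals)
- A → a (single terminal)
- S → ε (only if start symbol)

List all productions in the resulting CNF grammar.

T2 → 2; S → 1; T0 → 0; P → 0; Q → 1; S → T2 Q; S → S X0; X0 → S X1; X1 → S S; P → T0 X2; X2 → Q X3; X3 → T2 P; Q → T0 Q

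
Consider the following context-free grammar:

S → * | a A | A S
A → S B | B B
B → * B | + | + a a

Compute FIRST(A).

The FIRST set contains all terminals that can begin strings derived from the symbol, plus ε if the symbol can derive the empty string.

We compute FIRST(A) using the standard algorithm.
FIRST(A) = {*, +, a}
FIRST(B) = {*, +}
FIRST(S) = {*, +, a}
Therefore, FIRST(A) = {*, +, a}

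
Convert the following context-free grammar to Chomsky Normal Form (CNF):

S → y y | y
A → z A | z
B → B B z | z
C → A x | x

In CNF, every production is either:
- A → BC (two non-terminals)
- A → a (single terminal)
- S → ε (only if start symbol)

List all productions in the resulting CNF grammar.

TY → y; S → y; TZ → z; A → z; B → z; TX → x; C → x; S → TY TY; A → TZ A; B → B X0; X0 → B TZ; C → A TX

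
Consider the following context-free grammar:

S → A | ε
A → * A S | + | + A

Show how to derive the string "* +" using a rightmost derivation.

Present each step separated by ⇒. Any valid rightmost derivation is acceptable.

S ⇒ A ⇒ * A S ⇒ * A ⇒ * +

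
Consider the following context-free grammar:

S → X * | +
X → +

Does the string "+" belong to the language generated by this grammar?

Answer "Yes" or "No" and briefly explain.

Yes - a valid derivation exists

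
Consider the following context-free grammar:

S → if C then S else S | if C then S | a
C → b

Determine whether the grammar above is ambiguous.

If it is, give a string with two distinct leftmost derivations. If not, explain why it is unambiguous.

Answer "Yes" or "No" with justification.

Yes - the string 'if b then if b then a else a' has two distinct leftmost derivations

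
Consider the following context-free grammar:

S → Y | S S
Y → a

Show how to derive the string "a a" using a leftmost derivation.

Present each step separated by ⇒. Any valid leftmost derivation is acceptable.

S ⇒ S S ⇒ Y S ⇒ a S ⇒ a Y ⇒ a a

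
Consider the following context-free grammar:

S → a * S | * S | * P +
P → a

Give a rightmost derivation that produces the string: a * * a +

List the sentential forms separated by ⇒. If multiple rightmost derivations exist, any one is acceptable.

S ⇒ a * S ⇒ a * * P + ⇒ a * * a +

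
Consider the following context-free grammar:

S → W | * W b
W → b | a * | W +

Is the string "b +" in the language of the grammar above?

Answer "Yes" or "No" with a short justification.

Yes - a valid derivation exists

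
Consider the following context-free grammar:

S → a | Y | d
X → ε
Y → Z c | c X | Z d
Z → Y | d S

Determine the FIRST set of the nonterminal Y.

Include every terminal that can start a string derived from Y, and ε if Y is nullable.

We compute FIRST(Y) using the standard algorithm.
FIRST(S) = {a, c, d}
FIRST(X) = {ε}
FIRST(Y) = {c, d}
FIRST(Z) = {c, d}
Therefore, FIRST(Y) = {c, d}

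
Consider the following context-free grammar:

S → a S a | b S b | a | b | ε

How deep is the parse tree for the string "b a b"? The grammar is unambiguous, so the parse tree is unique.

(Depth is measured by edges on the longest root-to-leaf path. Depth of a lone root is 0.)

2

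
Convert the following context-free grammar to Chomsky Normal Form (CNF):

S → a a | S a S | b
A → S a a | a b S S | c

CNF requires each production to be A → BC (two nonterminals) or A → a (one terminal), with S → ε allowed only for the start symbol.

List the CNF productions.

TA → a; S → b; TB → b; A → c; S → TA TA; S → S X0; X0 → TA S; A → S X1; X1 → TA TA; A → TA X2; X2 → TB X3; X3 → S S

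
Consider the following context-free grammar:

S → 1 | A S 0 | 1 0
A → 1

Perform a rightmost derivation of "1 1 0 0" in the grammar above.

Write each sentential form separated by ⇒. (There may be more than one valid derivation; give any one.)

S ⇒ A S 0 ⇒ A 1 0 0 ⇒ 1 1 0 0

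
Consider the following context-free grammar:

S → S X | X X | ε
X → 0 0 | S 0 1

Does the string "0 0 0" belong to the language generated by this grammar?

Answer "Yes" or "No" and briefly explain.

No - no valid derivation exists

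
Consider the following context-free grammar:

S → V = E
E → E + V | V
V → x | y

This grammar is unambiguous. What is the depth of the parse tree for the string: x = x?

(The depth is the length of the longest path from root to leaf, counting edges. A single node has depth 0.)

3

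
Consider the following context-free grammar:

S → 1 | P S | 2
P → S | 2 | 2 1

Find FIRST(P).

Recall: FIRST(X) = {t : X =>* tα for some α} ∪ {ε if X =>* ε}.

We compute FIRST(P) using the standard algorithm.
FIRST(P) = {1, 2}
FIRST(S) = {1, 2}
Therefore, FIRST(P) = {1, 2}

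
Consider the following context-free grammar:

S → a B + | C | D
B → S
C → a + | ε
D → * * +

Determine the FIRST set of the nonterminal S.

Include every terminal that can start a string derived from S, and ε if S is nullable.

We compute FIRST(S) using the standard algorithm.
FIRST(B) = {*, a, ε}
FIRST(C) = {a, ε}
FIRST(D) = {*}
FIRST(S) = {*, a, ε}
Therefore, FIRST(S) = {*, a, ε}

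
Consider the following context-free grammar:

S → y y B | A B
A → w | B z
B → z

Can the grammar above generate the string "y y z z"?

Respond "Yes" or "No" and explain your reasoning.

No - no valid derivation exists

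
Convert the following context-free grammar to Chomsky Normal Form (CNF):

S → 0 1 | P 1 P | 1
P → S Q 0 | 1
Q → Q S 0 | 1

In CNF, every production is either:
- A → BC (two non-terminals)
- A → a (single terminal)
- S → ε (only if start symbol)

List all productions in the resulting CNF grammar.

T0 → 0; T1 → 1; S → 1; P → 1; Q → 1; S → T0 T1; S → P X0; X0 → T1 P; P → S X1; X1 → Q T0; Q → Q X2; X2 → S T0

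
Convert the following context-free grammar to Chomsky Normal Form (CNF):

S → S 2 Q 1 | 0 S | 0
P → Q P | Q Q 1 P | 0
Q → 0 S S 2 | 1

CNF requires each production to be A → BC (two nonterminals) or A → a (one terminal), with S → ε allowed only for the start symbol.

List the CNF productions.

T2 → 2; T1 → 1; T0 → 0; S → 0; P → 0; Q → 1; S → S X0; X0 → T2 X1; X1 → Q T1; S → T0 S; P → Q P; P → Q X2; X2 → Q X3; X3 → T1 P; Q → T0 X4; X4 → S X5; X5 → S T2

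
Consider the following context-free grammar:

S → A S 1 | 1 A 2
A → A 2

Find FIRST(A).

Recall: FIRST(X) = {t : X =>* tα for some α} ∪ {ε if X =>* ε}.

We compute FIRST(A) using the standard algorithm.
FIRST(A) = {}
FIRST(S) = {1}
Therefore, FIRST(A) = {}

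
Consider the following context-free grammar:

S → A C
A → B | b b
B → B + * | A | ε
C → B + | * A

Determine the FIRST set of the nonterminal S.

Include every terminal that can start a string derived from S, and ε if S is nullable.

We compute FIRST(S) using the standard algorithm.
FIRST(A) = {+, b, ε}
FIRST(B) = {+, b, ε}
FIRST(C) = {*, +, b}
FIRST(S) = {*, +, b}
Therefore, FIRST(S) = {*, +, b}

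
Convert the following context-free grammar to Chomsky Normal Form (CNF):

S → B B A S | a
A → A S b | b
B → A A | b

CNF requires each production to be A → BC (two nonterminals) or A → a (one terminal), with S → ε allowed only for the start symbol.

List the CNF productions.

S → a; TB → b; A → b; B → b; S → B X0; X0 → B X1; X1 → A S; A → A X2; X2 → S TB; B → A A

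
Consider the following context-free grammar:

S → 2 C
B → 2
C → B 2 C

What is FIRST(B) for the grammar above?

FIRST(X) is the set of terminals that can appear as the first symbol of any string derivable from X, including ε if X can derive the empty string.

We compute FIRST(B) using the standard algorithm.
FIRST(B) = {2}
FIRST(C) = {2}
FIRST(S) = {2}
Therefore, FIRST(B) = {2}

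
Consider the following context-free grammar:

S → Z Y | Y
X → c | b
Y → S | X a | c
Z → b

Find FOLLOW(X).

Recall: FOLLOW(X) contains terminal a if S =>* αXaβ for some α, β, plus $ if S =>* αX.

We compute FOLLOW(X) using the standard algorithm.
FOLLOW(S) starts with {$}.
FIRST(S) = {b, c}
FIRST(X) = {b, c}
FIRST(Y) = {b, c}
FIRST(Z) = {b}
FOLLOW(S) = {$}
FOLLOW(X) = {a}
FOLLOW(Y) = {$}
FOLLOW(Z) = {b, c}
Therefore, FOLLOW(X) = {a}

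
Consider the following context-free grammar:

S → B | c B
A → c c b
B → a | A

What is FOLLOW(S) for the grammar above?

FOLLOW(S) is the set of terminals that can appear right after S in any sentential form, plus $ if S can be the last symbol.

We compute FOLLOW(S) using the standard algorithm.
FOLLOW(S) starts with {$}.
FIRST(A) = {c}
FIRST(B) = {a, c}
FIRST(S) = {a, c}
FOLLOW(A) = {$}
FOLLOW(B) = {$}
FOLLOW(S) = {$}
Therefore, FOLLOW(S) = {$}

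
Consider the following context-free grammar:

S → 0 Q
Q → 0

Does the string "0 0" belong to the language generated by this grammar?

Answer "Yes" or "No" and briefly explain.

Yes - a valid derivation exists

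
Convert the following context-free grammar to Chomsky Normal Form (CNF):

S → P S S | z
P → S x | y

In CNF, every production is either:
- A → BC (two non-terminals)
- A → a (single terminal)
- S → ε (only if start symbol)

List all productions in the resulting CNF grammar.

S → z; TX → x; P → y; S → P X0; X0 → S S; P → S TX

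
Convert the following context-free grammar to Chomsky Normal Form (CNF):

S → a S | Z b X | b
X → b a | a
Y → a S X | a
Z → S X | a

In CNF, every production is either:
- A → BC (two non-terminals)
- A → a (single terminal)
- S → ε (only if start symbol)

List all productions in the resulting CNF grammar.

TA → a; TB → b; S → b; X → a; Y → a; Z → a; S → TA S; S → Z X0; X0 → TB X; X → TB TA; Y → TA X1; X1 → S X; Z → S X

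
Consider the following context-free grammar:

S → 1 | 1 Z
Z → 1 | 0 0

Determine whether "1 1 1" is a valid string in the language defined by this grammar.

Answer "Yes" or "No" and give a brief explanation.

No - no valid derivation exists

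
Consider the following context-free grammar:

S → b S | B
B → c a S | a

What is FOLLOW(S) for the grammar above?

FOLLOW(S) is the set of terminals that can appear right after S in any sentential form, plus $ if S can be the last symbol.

We compute FOLLOW(S) using the standard algorithm.
FOLLOW(S) starts with {$}.
FIRST(B) = {a, c}
FIRST(S) = {a, b, c}
FOLLOW(B) = {$}
FOLLOW(S) = {$}
Therefore, FOLLOW(S) = {$}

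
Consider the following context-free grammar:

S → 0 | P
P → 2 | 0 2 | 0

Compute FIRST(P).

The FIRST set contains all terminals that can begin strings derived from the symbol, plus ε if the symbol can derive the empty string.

We compute FIRST(P) using the standard algorithm.
FIRST(P) = {0, 2}
FIRST(S) = {0, 2}
Therefore, FIRST(P) = {0, 2}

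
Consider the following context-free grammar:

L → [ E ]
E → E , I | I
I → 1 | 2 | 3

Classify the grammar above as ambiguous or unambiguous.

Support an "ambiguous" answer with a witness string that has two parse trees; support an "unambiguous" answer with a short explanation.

Unambiguous - every string in the language has a unique parse tree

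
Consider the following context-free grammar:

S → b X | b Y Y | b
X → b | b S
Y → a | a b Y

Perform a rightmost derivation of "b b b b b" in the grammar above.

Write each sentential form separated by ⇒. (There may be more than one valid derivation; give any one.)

S ⇒ b X ⇒ b b S ⇒ b b b X ⇒ b b b b S ⇒ b b b b b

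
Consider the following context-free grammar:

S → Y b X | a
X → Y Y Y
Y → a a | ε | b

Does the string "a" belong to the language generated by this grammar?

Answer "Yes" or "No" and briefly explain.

Yes - a valid derivation exists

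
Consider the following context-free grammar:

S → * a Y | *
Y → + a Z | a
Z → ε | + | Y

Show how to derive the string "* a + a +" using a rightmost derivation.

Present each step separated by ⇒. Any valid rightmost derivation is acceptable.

S ⇒ * a Y ⇒ * a + a Z ⇒ * a + a +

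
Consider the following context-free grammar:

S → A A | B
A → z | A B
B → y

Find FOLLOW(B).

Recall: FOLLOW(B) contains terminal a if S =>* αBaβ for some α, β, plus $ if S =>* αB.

We compute FOLLOW(B) using the standard algorithm.
FOLLOW(S) starts with {$}.
FIRST(A) = {z}
FIRST(B) = {y}
FIRST(S) = {y, z}
FOLLOW(A) = {$, y, z}
FOLLOW(B) = {$, y, z}
FOLLOW(S) = {$}
Therefore, FOLLOW(B) = {$, y, z}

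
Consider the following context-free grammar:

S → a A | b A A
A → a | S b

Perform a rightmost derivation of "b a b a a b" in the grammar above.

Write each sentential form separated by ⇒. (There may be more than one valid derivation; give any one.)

S ⇒ b A A ⇒ b A S b ⇒ b A b A A b ⇒ b A b A a b ⇒ b A b a a b ⇒ b a b a a b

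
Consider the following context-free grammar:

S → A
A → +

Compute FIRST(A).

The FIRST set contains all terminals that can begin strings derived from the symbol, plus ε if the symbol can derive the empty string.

We compute FIRST(A) using the standard algorithm.
FIRST(A) = {+}
FIRST(S) = {+}
Therefore, FIRST(A) = {+}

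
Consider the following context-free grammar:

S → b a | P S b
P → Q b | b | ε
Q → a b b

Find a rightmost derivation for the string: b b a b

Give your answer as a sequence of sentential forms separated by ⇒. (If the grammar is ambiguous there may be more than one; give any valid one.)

S ⇒ P S b ⇒ P b a b ⇒ b b a b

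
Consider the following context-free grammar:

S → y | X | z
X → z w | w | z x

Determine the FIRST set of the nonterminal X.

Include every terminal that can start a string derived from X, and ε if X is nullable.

We compute FIRST(X) using the standard algorithm.
FIRST(S) = {w, y, z}
FIRST(X) = {w, z}
Therefore, FIRST(X) = {w, z}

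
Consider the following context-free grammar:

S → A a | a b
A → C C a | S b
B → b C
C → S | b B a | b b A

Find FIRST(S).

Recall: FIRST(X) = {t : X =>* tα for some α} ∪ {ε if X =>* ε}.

We compute FIRST(S) using the standard algorithm.
FIRST(A) = {a, b}
FIRST(B) = {b}
FIRST(C) = {a, b}
FIRST(S) = {a, b}
Therefore, FIRST(S) = {a, b}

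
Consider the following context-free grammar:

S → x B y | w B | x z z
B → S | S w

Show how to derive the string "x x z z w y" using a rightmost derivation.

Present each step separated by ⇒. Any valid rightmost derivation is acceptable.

S ⇒ x B y ⇒ x S w y ⇒ x x z z w y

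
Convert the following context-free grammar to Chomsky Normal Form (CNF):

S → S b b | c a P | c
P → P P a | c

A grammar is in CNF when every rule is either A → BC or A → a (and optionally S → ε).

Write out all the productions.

TB → b; TC → c; TA → a; S → c; P → c; S → S X0; X0 → TB TB; S → TC X1; X1 → TA P; P → P X2; X2 → P TA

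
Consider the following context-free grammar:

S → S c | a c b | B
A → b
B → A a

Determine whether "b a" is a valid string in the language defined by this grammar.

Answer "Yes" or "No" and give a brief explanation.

Yes - a valid derivation exists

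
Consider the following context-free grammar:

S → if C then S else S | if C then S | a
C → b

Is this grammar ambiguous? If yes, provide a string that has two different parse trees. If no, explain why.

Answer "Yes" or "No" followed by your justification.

Yes - the string 'if b then a else if b then if b then a else a' has two distinct leftmost derivations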